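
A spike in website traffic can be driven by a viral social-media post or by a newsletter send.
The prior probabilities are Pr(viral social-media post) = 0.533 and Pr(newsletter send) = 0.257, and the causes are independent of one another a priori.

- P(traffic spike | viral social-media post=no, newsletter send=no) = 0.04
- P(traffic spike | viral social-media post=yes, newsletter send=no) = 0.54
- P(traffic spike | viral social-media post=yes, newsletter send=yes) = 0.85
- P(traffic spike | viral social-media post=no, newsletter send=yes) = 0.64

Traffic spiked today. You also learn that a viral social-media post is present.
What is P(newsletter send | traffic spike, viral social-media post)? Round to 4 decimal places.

P(traffic spike | viral social-media post) = 0.54×0.743 + 0.85×0.257 = 0.401220 + 0.218450 = 0.619670
Of this, 0.218450 comes from 0.85×0.257 (the newsletter send=true cases).
Hence the posterior is 0.218450/0.619670 ≈ 0.3525.

P(newsletter send | traffic spike, viral social-media post) ≈ 0.3525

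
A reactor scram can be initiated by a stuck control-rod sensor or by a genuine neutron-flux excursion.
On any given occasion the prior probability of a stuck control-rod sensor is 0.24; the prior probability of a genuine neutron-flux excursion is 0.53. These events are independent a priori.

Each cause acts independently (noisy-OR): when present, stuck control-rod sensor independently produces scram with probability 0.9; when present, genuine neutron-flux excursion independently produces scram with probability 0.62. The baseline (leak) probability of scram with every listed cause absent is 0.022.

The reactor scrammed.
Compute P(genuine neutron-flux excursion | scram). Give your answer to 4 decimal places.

Under noisy-OR, P(scram | causes) = 1 − (1−0.022)·∏(1−qᵢ) over the active causes.
P(scram) = 0.022*0.76*0.47 + 0.62836*0.76*0.53 + 0.9022*0.24*0.47 + 0.962836*0.24*0.53 = 0.007858 + 0.253103 + 0.101768 + 0.122473 = 0.485202
Of this, 0.375576 comes from 0.253103 + 0.122473 (the genuine neutron-flux excursion=true cases).
So P(genuine neutron-flux excursion | scram) = 0.375576/0.485202 ≈ 0.7741.

P(genuine neutron-flux excursion | scram) ≈ 0.7741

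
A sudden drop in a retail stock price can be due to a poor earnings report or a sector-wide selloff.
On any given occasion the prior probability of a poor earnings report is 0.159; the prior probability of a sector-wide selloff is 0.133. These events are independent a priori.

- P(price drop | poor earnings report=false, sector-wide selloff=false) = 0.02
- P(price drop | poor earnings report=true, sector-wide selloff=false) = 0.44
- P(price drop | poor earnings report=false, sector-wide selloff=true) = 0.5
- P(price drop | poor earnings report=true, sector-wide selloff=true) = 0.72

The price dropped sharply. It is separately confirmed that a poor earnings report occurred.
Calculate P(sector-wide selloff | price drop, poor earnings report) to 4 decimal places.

Enumerate both values of sector-wide selloff and weight by the priors:
  P(price drop | poor earnings report) = 0.44*0.867 + 0.72*0.133
        = 0.381480 + 0.095760 = 0.477240
Configurations with sector-wide selloff contribute 0.095760, so
  P(sector-wide selloff | price drop, poor earnings report) = 0.095760 / 0.477240 ≈ 0.2007

P(sector-wide selloff | price drop, poor earnings report) ≈ 0.2007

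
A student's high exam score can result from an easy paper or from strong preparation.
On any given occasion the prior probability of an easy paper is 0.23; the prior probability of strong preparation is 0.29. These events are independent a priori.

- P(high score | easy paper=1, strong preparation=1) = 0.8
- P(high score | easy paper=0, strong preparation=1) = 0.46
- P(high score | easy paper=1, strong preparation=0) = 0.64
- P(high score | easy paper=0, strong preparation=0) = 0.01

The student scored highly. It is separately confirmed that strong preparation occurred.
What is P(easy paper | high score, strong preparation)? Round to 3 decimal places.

P(easy paper | high score, strong preparation) ≈ 0.342

For the numerator, keep only easy paper=true terms: 0.8·0.23 = 0.184000
Denominator P(high score | strong preparation): 0.46·0.77 + 0.8·0.23 = 0.538200
Posterior = 0.184000 / 0.538200 ≈ 0.342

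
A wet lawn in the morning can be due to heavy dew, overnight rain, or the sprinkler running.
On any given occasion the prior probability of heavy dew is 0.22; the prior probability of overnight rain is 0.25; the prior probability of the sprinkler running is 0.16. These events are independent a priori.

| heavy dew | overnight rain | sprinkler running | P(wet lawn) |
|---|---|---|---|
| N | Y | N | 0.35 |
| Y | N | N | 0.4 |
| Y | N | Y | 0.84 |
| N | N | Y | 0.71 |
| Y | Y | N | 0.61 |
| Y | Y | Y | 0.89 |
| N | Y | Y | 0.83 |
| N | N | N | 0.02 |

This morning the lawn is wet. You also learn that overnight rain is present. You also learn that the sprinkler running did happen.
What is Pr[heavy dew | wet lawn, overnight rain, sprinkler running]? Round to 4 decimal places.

Enumerate both values of heavy dew and weight by the priors:
  P(wet lawn | overnight rain, sprinkler running) = 0.83·0.78 + 0.89·0.22
        = 0.647400 + 0.195800 = 0.843200
Configurations with heavy dew contribute 0.195800, so
  P(heavy dew | wet lawn, overnight rain, sprinkler running) = 0.195800 / 0.843200 ≈ 0.2322

Pr[heavy dew | wet lawn, overnight rain, sprinkler running] ≈ 0.2322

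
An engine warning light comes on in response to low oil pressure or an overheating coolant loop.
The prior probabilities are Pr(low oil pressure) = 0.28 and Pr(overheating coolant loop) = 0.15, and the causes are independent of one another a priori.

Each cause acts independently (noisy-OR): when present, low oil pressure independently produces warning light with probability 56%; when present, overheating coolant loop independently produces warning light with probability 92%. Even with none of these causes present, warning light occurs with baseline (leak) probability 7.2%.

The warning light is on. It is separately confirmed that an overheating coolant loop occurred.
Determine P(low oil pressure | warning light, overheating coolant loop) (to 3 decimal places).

Under noisy-OR, P(warning light | causes) = 1 − (1−0.072)·∏(1−qᵢ) over the active causes.
Numerator (weight on configurations with low oil pressure): 0.967334·0.28 = 0.270854
Denominator P(warning light | overheating coolant loop): 0.92576·0.72 + 0.967334·0.28 = 0.937401
Posterior = 0.270854 / 0.937401 ≈ 0.289

P(low oil pressure | warning light, overheating coolant loop) ≈ 0.289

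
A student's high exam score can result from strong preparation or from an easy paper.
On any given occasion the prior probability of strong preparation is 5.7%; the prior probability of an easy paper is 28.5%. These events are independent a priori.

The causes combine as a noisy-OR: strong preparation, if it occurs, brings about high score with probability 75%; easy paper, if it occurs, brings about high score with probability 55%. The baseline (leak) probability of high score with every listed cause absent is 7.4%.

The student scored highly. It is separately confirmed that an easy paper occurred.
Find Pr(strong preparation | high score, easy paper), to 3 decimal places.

Under noisy-OR, P(high score | causes) = 1 − (1−0.074)·∏(1−qᵢ) over the active causes.
Enumerate both values of strong preparation and weight by the priors:
  P(high score | easy paper) = 0.5833×0.943 + 0.895825×0.057
        = 0.550052 + 0.051062 = 0.601114
Configurations with strong preparation contribute 0.051062, so
  P(strong preparation | high score, easy paper) = 0.051062 / 0.601114 ≈ 0.085

Pr(strong preparation | high score, easy paper) ≈ 0.085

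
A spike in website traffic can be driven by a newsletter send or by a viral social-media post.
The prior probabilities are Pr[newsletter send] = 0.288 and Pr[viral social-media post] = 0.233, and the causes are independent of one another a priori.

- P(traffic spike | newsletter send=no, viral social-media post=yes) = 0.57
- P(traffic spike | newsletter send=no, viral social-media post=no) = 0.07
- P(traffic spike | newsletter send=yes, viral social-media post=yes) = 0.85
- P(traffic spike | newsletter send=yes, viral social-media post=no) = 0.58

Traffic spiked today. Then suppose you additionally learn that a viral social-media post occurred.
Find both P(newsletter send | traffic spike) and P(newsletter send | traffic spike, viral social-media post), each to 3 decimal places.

P(newsletter send | traffic spike) ≈ 0.582; P(newsletter send | traffic spike, viral social-media post) ≈ 0.376

P(traffic spike) = 0.07*0.712*0.767 + 0.57*0.712*0.233 + 0.58*0.288*0.767 + 0.85*0.288*0.233 = 0.038227 + 0.094561 + 0.128120 + 0.057038 = 0.317946
Restricting to configurations with newsletter send present: 0.128120 + 0.057038 = 0.185158.
So P(newsletter send | traffic spike) = 0.185158/0.317946 ≈ 0.582.

Now condition on the additional information:
Numerator (weight on configurations with newsletter send): 0.85×0.288 = 0.244800
The normalizing constant is 0.57×0.712 + 0.85×0.288 = 0.650640
Posterior = 0.244800 / 0.650640 ≈ 0.376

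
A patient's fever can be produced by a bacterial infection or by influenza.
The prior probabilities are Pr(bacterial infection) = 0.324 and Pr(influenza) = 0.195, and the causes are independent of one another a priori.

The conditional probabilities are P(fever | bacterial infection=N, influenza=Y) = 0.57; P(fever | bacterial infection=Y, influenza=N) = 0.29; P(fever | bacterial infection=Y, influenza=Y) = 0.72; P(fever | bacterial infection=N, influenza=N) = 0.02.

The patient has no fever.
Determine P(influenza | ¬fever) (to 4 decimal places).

Enumerate the 4 (bacterial infection, influenza) configurations and weight by the priors:
  P(¬fever) = 0.98*0.676*0.805 + 0.43*0.676*0.195 + 0.71*0.324*0.805 + 0.28*0.324*0.195
        = 0.533296 + 0.056683 + 0.185182 + 0.017690 = 0.792851
Keeping only the influenza-present terms gives 0.074373, so
  P(influenza | ¬fever) = 0.074373 / 0.792851 ≈ 0.0938

P(influenza | ¬fever) ≈ 0.0938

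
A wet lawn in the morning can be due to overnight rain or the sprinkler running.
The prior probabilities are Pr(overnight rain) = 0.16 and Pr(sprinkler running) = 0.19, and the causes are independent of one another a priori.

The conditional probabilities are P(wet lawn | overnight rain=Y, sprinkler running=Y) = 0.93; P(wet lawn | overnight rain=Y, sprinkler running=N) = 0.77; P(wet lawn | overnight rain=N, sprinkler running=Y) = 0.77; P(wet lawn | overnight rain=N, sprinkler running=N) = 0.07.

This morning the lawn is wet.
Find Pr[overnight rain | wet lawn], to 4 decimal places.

Pr[overnight rain | wet lawn] ≈ 0.4289

By total probability over the 4 (overnight rain, sprinkler running) configurations:
  P(wet lawn) = 0.07·0.84·0.81 + 0.77·0.84·0.19 + 0.77·0.16·0.81 + 0.93·0.16·0.19
        = 0.047628 + 0.122892 + 0.099792 + 0.028272 = 0.298584
Configurations with overnight rain contribute 0.128064, so
  P(overnight rain | wet lawn) = 0.128064 / 0.298584 ≈ 0.4289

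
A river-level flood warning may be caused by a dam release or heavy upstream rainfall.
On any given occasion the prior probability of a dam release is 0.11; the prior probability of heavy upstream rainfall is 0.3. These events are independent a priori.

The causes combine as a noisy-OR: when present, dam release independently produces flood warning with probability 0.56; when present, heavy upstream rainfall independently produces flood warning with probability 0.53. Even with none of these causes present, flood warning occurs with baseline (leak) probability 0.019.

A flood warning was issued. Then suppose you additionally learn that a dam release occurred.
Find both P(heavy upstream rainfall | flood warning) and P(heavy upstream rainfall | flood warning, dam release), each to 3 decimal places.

Under noisy-OR, P(flood warning | causes) = 1 − (1−0.019)·∏(1−qᵢ) over the active causes.
Weight on heavy upstream rainfall=true, given the evidence: 0.143894 + 0.026305 = 0.170199
Normalizer over all consistent configurations: 0.019*0.89*0.7 + 0.53893*0.89*0.3 + 0.56836*0.11*0.7 + 0.797129*0.11*0.3 = 0.225800
P(heavy upstream rainfall | flood warning) = 0.170199/0.225800 ≈ 0.754

With the extra evidence:
P(flood warning | dam release) = 0.56836·0.7 + 0.797129·0.3 = 0.397852 + 0.239139 = 0.636991
The heavy upstream rainfall-present share is 0.797129·0.3 = 0.239139.
Hence the posterior is 0.239139/0.636991 ≈ 0.375.
Conditioning on dam release lowers the posterior on heavy upstream rainfall: the classic explaining-away effect in a common-effect structure.

P(heavy upstream rainfall | flood warning) ≈ 0.754; P(heavy upstream rainfall | flood warning, dam release) ≈ 0.375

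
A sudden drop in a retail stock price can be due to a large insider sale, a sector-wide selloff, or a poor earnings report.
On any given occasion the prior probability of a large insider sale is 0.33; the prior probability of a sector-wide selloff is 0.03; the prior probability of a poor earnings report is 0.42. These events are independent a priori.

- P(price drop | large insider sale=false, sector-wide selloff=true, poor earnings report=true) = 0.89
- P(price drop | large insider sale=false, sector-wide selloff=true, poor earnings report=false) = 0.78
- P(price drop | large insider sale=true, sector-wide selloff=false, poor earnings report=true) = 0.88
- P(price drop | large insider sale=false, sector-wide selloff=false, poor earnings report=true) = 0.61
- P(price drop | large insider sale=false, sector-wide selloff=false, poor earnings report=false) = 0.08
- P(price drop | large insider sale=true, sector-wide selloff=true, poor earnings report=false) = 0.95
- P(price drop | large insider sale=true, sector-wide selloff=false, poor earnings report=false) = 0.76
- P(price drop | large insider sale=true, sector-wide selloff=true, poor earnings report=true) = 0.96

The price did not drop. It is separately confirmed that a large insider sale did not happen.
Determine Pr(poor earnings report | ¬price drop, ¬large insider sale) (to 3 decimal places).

Pr(poor earnings report | ¬price drop, ¬large insider sale) ≈ 0.235

Numerator (weight on configurations with poor earnings report): 0.158886 + 0.001386 = 0.160272
The normalizing constant is 0.92×0.97×0.58 + 0.39×0.97×0.42 + 0.22×0.03×0.58 + 0.11×0.03×0.42 = 0.681692
Posterior = 0.160272 / 0.681692 ≈ 0.235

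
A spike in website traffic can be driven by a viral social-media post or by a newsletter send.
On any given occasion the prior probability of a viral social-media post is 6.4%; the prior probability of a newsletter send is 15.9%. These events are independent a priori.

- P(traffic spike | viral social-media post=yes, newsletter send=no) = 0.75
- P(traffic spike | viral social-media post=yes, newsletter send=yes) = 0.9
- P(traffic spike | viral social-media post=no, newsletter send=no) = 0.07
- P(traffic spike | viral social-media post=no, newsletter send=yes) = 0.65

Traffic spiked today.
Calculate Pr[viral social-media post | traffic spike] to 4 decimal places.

Numerator (weight on configurations with viral social-media post): 0.040368 + 0.009158 = 0.049526
Denominator P(traffic spike): 0.07*0.936*0.841 + 0.65*0.936*0.159 + 0.75*0.064*0.841 + 0.9*0.064*0.159 = 0.201364
Posterior = 0.049526 / 0.201364 ≈ 0.2460

Pr[viral social-media post | traffic spike] ≈ 0.2460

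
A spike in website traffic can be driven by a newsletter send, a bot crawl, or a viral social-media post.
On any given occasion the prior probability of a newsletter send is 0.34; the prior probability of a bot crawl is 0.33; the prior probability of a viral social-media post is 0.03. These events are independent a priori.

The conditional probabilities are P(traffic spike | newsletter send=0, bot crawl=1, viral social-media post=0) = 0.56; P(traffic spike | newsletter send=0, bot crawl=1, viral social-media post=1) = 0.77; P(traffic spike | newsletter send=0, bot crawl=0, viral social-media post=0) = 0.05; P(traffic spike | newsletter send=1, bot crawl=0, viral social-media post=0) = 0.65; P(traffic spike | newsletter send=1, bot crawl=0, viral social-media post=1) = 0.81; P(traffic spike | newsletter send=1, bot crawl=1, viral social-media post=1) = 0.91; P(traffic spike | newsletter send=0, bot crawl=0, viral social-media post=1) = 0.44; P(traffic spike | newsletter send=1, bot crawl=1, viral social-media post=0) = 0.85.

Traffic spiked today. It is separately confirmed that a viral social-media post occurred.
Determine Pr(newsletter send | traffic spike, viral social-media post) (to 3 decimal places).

P(traffic spike | viral social-media post) = 0.44×0.66×0.67 + 0.77×0.66×0.33 + 0.81×0.34×0.67 + 0.91×0.34×0.33 = 0.194568 + 0.167706 + 0.184518 + 0.102102 = 0.648894
Restricting to configurations with newsletter send present: 0.184518 + 0.102102 = 0.286620.
P(newsletter send | traffic spike, viral social-media post) = 0.286620 / 0.648894 ≈ 0.442

Pr(newsletter send | traffic spike, viral social-media post) ≈ 0.442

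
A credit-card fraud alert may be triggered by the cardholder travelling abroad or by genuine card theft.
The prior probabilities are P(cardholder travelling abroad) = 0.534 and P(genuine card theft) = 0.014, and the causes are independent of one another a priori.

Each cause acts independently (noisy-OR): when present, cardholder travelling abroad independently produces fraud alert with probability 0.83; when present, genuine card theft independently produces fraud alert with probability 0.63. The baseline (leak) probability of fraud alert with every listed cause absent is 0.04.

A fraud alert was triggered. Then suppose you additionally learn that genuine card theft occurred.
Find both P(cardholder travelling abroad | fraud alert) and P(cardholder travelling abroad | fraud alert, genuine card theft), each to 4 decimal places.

Under noisy-OR, P(fraud alert | causes) = 1 − (1−0.04)·∏(1−qᵢ) over the active causes.
Weight on cardholder travelling abroad=true, given the evidence: 0.440595 + 0.007025 = 0.447620
Normalizer over all consistent configurations: 0.04·0.466·0.986 + 0.6448·0.466·0.014 + 0.8368·0.534·0.986 + 0.939616·0.534·0.014 = 0.470206
Posterior = 0.447620 / 0.470206 ≈ 0.9520

With the extra evidence:
By total probability over both values of cardholder travelling abroad:
  P(fraud alert | genuine card theft) = 0.6448·0.466 + 0.939616·0.534
        = 0.300477 + 0.501755 = 0.802232
The terms with cardholder travelling abroad present sum to 0.501755, so
  P(cardholder travelling abroad | fraud alert, genuine card theft) = 0.501755 / 0.802232 ≈ 0.6254
This is intercausal reasoning (explaining away): once genuine card theft accounts for the fraud alert, cardholder travelling abroad becomes less likely.

P(cardholder travelling abroad | fraud alert) ≈ 0.9520; P(cardholder travelling abroad | fraud alert, genuine card theft) ≈ 0.6254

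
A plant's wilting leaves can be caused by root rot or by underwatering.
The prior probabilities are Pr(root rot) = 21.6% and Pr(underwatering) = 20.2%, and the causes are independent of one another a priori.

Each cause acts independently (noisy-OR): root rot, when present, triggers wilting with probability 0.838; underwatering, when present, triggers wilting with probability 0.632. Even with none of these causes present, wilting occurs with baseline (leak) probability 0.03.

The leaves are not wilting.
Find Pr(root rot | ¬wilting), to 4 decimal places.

Pr(root rot | ¬wilting) ≈ 0.0427

Under noisy-OR, P(wilting | causes) = 1 − (1−0.03)·∏(1−qᵢ) over the active causes.
Sum P(¬wilting|·) weighted by the priors over the 4 (root rot, underwatering) configurations:
  P(¬wilting) = 0.97×0.784×0.798 + 0.35696×0.784×0.202 + 0.15714×0.216×0.798 + 0.057828×0.216×0.202
        = 0.606863 + 0.056531 + 0.027086 + 0.002523 = 0.693003
Keeping only the root rot-present terms gives 0.029609, so
  P(root rot | ¬wilting) = 0.029609 / 0.693003 ≈ 0.0427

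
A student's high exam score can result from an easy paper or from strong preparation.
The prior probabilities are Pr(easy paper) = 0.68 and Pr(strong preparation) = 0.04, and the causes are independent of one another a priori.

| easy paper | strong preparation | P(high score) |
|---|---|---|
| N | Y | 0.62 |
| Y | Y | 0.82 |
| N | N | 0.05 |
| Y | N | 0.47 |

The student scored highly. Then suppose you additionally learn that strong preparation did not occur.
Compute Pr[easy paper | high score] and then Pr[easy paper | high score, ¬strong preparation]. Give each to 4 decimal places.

Pr[easy paper | high score] ≈ 0.9339; Pr[easy paper | high score, ¬strong preparation] ≈ 0.9523

P(high score) = 0.05·0.32·0.96 + 0.62·0.32·0.04 + 0.47·0.68·0.96 + 0.82·0.68·0.04 = 0.015360 + 0.007936 + 0.306816 + 0.022304 = 0.352416
Of this, 0.329120 comes from 0.306816 + 0.022304 (the easy paper=true cases).
So P(easy paper | high score) = 0.329120/0.352416 ≈ 0.9339.

With the extra evidence:
By total probability over both values of easy paper:
  P(high score | ¬strong preparation) = 0.05×0.32 + 0.47×0.68
        = 0.016000 + 0.319600 = 0.335600
Configurations with easy paper contribute 0.319600, so
  P(easy paper | high score, ¬strong preparation) = 0.319600 / 0.335600 ≈ 0.9523
Ruling out strong preparation raises the posterior on easy paper — the flip side of explaining away.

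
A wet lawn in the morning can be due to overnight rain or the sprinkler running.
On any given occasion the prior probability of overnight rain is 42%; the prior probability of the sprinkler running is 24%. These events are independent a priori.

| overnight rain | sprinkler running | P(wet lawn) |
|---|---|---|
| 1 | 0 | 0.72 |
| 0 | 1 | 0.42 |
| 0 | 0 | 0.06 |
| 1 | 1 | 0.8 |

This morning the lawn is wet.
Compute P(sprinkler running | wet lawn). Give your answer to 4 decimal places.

Weight on sprinkler running=true, given the evidence: 0.058464 + 0.080640 = 0.139104
Denominator P(wet lawn): 0.06×0.58×0.76 + 0.42×0.58×0.24 + 0.72×0.42×0.76 + 0.8×0.42×0.24 = 0.395376
Posterior = 0.139104 / 0.395376 ≈ 0.3518

P(sprinkler running | wet lawn) ≈ 0.3518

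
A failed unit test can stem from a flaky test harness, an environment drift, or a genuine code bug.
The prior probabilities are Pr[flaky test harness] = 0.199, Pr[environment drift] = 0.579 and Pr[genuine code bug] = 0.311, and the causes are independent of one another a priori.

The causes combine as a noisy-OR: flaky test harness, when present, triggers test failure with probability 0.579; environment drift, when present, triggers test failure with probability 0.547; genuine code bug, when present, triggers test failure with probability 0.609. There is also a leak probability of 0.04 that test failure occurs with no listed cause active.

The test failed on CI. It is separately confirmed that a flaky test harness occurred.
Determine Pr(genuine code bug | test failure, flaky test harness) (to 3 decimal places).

Pr(genuine code bug | test failure, flaky test harness) ≈ 0.357

Under noisy-OR, P(test failure | causes) = 1 − (1−0.04)·∏(1−qᵢ) over the active causes.
P(test failure | flaky test harness) = 0.59584·0.421·0.689 + 0.841973·0.421·0.311 + 0.816916·0.579·0.689 + 0.928414·0.579·0.311 = 0.172835 + 0.110240 + 0.325893 + 0.167179 = 0.776147
Restricting to configurations with genuine code bug present: 0.110240 + 0.167179 = 0.277419.
So P(genuine code bug | test failure, flaky test harness) = 0.277419/0.776147 ≈ 0.357.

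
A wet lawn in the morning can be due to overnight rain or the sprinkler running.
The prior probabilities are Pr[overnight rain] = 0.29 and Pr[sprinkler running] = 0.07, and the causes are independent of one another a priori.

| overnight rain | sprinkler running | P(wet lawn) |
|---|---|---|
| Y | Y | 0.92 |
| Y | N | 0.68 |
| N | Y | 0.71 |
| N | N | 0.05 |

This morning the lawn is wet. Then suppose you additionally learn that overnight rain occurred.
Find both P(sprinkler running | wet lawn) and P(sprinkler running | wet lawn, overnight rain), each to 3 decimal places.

P(wet lawn) = 0.05*0.71*0.93 + 0.71*0.71*0.07 + 0.68*0.29*0.93 + 0.92*0.29*0.07 = 0.033015 + 0.035287 + 0.183396 + 0.018676 = 0.270374
The sprinkler running-present share is 0.035287 + 0.018676 = 0.053963.
P(sprinkler running | wet lawn) = 0.053963 / 0.270374 ≈ 0.200

With the extra evidence:
P(wet lawn | overnight rain) = 0.68×0.93 + 0.92×0.07 = 0.632400 + 0.064400 = 0.696800
Restricting to configurations with sprinkler running present: 0.92×0.07 = 0.064400.
Hence the posterior is 0.064400/0.696800 ≈ 0.092.
The drop from 0.200 to 0.092 is the explaining-away (discounting) effect.

P(sprinkler running | wet lawn) ≈ 0.200; P(sprinkler running | wet lawn, overnight rain) ≈ 0.092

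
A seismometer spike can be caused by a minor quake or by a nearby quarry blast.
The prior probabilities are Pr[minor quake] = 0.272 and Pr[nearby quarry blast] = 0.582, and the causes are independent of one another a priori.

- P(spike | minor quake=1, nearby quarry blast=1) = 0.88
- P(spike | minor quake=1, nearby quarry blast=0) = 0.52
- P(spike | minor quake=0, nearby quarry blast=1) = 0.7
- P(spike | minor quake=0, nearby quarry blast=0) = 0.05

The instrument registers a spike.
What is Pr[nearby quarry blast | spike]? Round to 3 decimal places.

Numerator (weight on configurations with nearby quarry blast): 0.296587 + 0.139308 = 0.435895
Normalizer over all consistent configurations: 0.05×0.728×0.418 + 0.7×0.728×0.582 + 0.52×0.272×0.418 + 0.88×0.272×0.582 = 0.510232
Posterior = 0.435895 / 0.510232 ≈ 0.854

Pr[nearby quarry blast | spike] ≈ 0.854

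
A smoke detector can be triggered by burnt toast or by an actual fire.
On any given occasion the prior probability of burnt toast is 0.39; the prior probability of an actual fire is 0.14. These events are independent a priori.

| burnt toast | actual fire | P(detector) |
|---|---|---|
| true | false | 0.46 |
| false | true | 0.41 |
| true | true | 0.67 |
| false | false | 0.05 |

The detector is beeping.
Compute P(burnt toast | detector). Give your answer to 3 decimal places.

Enumerate the 4 (burnt toast, actual fire) configurations and weight by the priors:
  P(detector) = 0.05×0.61×0.86 + 0.41×0.61×0.14 + 0.46×0.39×0.86 + 0.67×0.39×0.14
        = 0.026230 + 0.035014 + 0.154284 + 0.036582 = 0.252110
Configurations with burnt toast contribute 0.190866, so
  P(burnt toast | detector) = 0.190866 / 0.252110 ≈ 0.757

P(burnt toast | detector) ≈ 0.757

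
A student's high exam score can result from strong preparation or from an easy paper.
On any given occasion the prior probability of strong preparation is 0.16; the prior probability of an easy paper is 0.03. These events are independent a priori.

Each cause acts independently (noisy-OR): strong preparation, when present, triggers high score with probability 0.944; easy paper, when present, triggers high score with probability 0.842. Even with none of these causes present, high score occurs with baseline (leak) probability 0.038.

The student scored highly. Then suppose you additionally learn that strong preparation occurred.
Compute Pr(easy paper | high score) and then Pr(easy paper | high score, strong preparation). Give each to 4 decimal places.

Pr(easy paper | high score) ≈ 0.1281; Pr(easy paper | high score, strong preparation) ≈ 0.0314

Under noisy-OR, P(high score | causes) = 1 − (1−0.038)·∏(1−qᵢ) over the active causes.
Enumerate the 4 (strong preparation, easy paper) configurations and weight by the priors:
  P(high score) = 0.038·0.84·0.97 + 0.848004·0.84·0.03 + 0.946128·0.16·0.97 + 0.991488·0.16·0.03
        = 0.030962 + 0.021370 + 0.146839 + 0.004759 = 0.203930
The terms with easy paper present sum to 0.026129, so
  P(easy paper | high score) = 0.026129 / 0.203930 ≈ 0.1281

Now also conditioning on strong preparation=true:
Numerator (weight on configurations with easy paper): 0.991488·0.03 = 0.029745
Denominator P(high score | strong preparation): 0.946128·0.97 + 0.991488·0.03 = 0.947489
P(easy paper | high score, strong preparation) = 0.029745/0.947489 ≈ 0.0314
The drop from 0.1281 to 0.0314 is the explaining-away (discounting) effect.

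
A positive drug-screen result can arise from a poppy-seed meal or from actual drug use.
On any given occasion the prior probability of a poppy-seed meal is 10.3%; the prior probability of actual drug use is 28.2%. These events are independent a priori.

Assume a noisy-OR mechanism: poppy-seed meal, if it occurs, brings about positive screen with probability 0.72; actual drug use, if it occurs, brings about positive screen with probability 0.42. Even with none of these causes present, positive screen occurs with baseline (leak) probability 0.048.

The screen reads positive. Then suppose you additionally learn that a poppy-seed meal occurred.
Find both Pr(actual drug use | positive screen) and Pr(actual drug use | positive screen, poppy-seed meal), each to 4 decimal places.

Pr(actual drug use | positive screen) ≈ 0.6181; Pr(actual drug use | positive screen, poppy-seed meal) ≈ 0.3116

Under noisy-OR, P(positive screen | causes) = 1 − (1−0.048)·∏(1−qᵢ) over the active causes.
P(positive screen) = 0.048·0.897·0.718 + 0.44784·0.897·0.282 + 0.73344·0.103·0.718 + 0.845395·0.103·0.282 = 0.030914 + 0.113283 + 0.054241 + 0.024555 = 0.222993
The actual drug use-present share is 0.113283 + 0.024555 = 0.137838.
P(actual drug use | positive screen) = 0.137838 / 0.222993 ≈ 0.6181

Now condition on the additional information:
P(positive screen | poppy-seed meal) = 0.73344·0.718 + 0.845395·0.282 = 0.526610 + 0.238401 = 0.765011
The actual drug use-present share is 0.845395·0.282 = 0.238401.
P(actual drug use | positive screen, poppy-seed meal) = 0.238401 / 0.765011 ≈ 0.3116
— poppy-seed meal explains away the evidence for actual drug use.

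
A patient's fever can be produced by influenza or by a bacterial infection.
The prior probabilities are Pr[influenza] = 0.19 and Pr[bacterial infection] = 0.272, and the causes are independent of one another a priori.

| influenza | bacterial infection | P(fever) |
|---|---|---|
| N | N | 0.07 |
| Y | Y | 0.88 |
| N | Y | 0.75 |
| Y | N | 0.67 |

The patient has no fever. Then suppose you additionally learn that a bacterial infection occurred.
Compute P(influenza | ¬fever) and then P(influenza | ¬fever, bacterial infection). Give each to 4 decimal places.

P(influenza | ¬fever) ≈ 0.0791; P(influenza | ¬fever, bacterial infection) ≈ 0.1012

P(¬fever) = 0.93*0.81*0.728 + 0.25*0.81*0.272 + 0.33*0.19*0.728 + 0.12*0.19*0.272 = 0.548402 + 0.055080 + 0.045646 + 0.006202 = 0.655330
Of this, 0.051848 comes from 0.045646 + 0.006202 (the influenza=true cases).
Hence the posterior is 0.051848/0.655330 ≈ 0.0791.

Now also conditioning on bacterial infection=true:
P(¬fever | bacterial infection) = 0.25×0.81 + 0.12×0.19 = 0.202500 + 0.022800 = 0.225300
Restricting to configurations with influenza present: 0.12×0.19 = 0.022800.
So P(influenza | ¬fever, bacterial infection) = 0.022800/0.225300 ≈ 0.1012.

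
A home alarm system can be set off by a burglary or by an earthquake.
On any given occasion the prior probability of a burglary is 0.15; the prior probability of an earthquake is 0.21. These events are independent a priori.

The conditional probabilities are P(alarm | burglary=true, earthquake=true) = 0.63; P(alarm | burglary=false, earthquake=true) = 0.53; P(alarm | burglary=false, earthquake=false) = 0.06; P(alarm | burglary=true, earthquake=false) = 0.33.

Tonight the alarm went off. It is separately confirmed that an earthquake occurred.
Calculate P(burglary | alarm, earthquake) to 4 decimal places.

P(burglary | alarm, earthquake) ≈ 0.1734

P(alarm | earthquake) = 0.53×0.85 + 0.63×0.15 = 0.450500 + 0.094500 = 0.545000
Restricting to configurations with burglary present: 0.63×0.15 = 0.094500.
Hence the posterior is 0.094500/0.545000 ≈ 0.1734.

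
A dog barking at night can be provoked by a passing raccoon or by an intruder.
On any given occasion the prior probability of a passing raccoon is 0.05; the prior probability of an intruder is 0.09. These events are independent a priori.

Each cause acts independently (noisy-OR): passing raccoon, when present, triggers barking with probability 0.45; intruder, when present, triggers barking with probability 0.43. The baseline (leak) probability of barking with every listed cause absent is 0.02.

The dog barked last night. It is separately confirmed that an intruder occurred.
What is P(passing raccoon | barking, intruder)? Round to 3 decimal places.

P(passing raccoon | barking, intruder) ≈ 0.076

Under noisy-OR, P(barking | causes) = 1 − (1−0.02)·∏(1−qᵢ) over the active causes.
Numerator (weight on configurations with passing raccoon): 0.69277·0.05 = 0.034639
Denominator P(barking | intruder): 0.4414·0.95 + 0.69277·0.05 = 0.453969
Posterior = 0.034639 / 0.453969 ≈ 0.076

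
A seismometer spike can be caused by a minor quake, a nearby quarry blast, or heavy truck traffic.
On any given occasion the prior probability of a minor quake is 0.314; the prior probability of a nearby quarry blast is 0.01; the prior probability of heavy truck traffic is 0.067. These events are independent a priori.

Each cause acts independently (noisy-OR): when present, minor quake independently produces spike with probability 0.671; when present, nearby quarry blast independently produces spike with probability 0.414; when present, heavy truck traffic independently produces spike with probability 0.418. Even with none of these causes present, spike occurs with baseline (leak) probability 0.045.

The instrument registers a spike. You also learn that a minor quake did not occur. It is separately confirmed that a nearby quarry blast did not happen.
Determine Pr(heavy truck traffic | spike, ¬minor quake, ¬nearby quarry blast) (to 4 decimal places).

Under noisy-OR, P(spike | causes) = 1 − (1−0.045)·∏(1−qᵢ) over the active causes.
P(spike | ¬minor quake, ¬nearby quarry blast) = 0.045*0.933 + 0.44419*0.067 = 0.041985 + 0.029761 = 0.071746
Of this, 0.029761 comes from 0.44419*0.067 (the heavy truck traffic=true cases).
Hence the posterior is 0.029761/0.071746 ≈ 0.4148.

Pr(heavy truck traffic | spike, ¬minor quake, ¬nearby quarry blast) ≈ 0.4148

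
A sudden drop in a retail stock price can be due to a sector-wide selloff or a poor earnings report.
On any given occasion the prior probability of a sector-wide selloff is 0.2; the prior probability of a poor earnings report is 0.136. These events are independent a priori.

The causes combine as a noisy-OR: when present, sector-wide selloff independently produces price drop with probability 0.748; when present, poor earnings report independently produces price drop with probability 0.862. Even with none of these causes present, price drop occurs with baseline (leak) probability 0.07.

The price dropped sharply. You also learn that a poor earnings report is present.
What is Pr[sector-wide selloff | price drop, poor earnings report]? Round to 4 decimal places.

Under noisy-OR, P(price drop | causes) = 1 − (1−0.07)·∏(1−qᵢ) over the active causes.
For the numerator, keep only sector-wide selloff=true terms: 0.967658·0.2 = 0.193532
Denominator P(price drop | poor earnings report): 0.87166·0.8 + 0.967658·0.2 = 0.890860
P(sector-wide selloff | price drop, poor earnings report) = 0.193532/0.890860 ≈ 0.2172

Pr[sector-wide selloff | price drop, poor earnings report] ≈ 0.2172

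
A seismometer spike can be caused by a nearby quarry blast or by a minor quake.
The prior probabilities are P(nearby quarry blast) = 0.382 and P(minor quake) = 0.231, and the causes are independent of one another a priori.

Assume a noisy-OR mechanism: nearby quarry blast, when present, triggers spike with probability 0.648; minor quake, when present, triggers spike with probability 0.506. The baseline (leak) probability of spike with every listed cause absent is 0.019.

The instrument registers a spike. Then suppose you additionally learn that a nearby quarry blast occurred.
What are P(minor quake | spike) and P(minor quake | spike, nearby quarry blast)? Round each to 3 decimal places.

P(minor quake | spike) ≈ 0.422; P(minor quake | spike, nearby quarry blast) ≈ 0.276

Under noisy-OR, P(spike | causes) = 1 − (1−0.019)·∏(1−qᵢ) over the active causes.
For the numerator, keep only minor quake=true terms: 0.073575 + 0.073189 = 0.146764
The normalizing constant is 0.019*0.618*0.769 + 0.515386*0.618*0.231 + 0.654688*0.382*0.769 + 0.829416*0.382*0.231 = 0.348114
P(minor quake | spike) = 0.146764/0.348114 ≈ 0.422

With the extra evidence:
P(spike | nearby quarry blast) = 0.654688*0.769 + 0.829416*0.231 = 0.503455 + 0.191595 = 0.695050
The minor quake-present share is 0.829416*0.231 = 0.191595.
P(minor quake | spike, nearby quarry blast) = 0.191595 / 0.695050 ≈ 0.276
Conditioning on nearby quarry blast lowers the posterior on minor quake: the classic explaining-away effect in a common-effect structure.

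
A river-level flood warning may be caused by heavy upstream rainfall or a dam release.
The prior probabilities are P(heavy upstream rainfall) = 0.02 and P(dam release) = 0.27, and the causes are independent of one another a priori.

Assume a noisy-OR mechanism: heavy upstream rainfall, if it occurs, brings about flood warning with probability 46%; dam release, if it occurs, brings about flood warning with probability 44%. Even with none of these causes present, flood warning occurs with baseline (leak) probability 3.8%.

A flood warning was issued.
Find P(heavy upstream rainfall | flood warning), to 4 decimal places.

P(heavy upstream rainfall | flood warning) ≈ 0.0677

Under noisy-OR, P(flood warning | causes) = 1 − (1−0.038)·∏(1−qᵢ) over the active causes.
Enumerate the 4 (heavy upstream rainfall, dam release) configurations and weight by the priors:
  P(flood warning) = 0.038·0.98·0.73 + 0.46128·0.98·0.27 + 0.48052·0.02·0.73 + 0.709091·0.02·0.27
        = 0.027185 + 0.122055 + 0.007016 + 0.003829 = 0.160085
Configurations with heavy upstream rainfall contribute 0.010845, so
  P(heavy upstream rainfall | flood warning) = 0.010845 / 0.160085 ≈ 0.0677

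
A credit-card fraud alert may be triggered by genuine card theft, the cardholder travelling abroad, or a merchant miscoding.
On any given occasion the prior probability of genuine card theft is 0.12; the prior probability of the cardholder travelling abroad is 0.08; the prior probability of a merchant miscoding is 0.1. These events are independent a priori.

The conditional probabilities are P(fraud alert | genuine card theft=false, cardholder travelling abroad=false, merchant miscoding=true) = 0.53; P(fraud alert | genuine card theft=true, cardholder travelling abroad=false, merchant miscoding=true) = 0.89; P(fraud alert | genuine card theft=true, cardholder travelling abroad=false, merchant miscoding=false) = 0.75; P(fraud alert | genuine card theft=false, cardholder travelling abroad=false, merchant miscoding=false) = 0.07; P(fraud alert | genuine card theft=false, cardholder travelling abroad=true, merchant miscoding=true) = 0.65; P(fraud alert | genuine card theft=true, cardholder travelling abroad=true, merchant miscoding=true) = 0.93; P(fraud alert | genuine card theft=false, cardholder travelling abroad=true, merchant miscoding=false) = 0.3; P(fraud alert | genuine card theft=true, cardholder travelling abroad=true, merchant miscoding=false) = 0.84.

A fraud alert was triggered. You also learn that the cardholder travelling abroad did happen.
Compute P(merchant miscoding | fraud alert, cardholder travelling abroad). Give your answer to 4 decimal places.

P(fraud alert | cardholder travelling abroad) = 0.3*0.88*0.9 + 0.65*0.88*0.1 + 0.84*0.12*0.9 + 0.93*0.12*0.1 = 0.237600 + 0.057200 + 0.090720 + 0.011160 = 0.396680
The merchant miscoding-present share is 0.057200 + 0.011160 = 0.068360.
Hence the posterior is 0.068360/0.396680 ≈ 0.1723.

P(merchant miscoding | fraud alert, cardholder travelling abroad) ≈ 0.1723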